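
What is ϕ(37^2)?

φ(37^2) = 37^2 − 37^1 = 1369 − 37 = 1332.

1332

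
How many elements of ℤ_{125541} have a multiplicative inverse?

72576

Factor 125541: 125541 = 3**2 * 13 * 29 * 37.
φ(125541) = 125541 · (1 − 1/3) · (1 − 1/13) · (1 − 1/29) · (1 − 1/37)
       = 125541 · 24192/41847 = 72576.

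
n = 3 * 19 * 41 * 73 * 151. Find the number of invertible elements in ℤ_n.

15552000

φ(3) = 3 − 1 = 2.
φ(19) = 19 − 1 = 18.
φ(41) = 41 − 1 = 40.
φ(73) = 73 − 1 = 72.
φ(151) = 151 − 1 = 150.
φ(25760751) = 2 × 18 × 40 × 72 × 150 = 15552000.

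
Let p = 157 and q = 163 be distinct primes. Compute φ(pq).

25272

φ(n) = (p − 1)(q − 1) = (157−1)(163−1) = 156·162 = 25272.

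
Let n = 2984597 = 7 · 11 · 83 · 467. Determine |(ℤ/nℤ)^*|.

φ(7) = 7 − 1 = 6.
φ(11) = 11 − 1 = 10.
φ(83) = 83 − 1 = 82.
φ(467) = 467 − 1 = 466.
Multiply: 6 · 10 · 82 · 466 = 2292720.

2292720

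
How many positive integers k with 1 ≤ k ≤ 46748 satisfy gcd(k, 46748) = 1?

20160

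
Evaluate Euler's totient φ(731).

Prime factorization: 731 = 17 * 43.
φ(731) = 731 · (1 − 1/17) · (1 − 1/43)
       = 731 · 672/731 = 672.

672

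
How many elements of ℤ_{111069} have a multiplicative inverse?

60480

Factor 111069: 111069 = 3^2 × 7 × 41 × 43.
φ(3^2) = 3^1·(3−1) = 3·2 = 6.
φ(7) = 7 − 1 = 6.
φ(41) = 41 − 1 = 40.
φ(43) = 43 − 1 = 42.
φ(111069) = 6 × 6 × 40 × 42 = 60480.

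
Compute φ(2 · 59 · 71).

φ(8378) = 8378 · (1 − 1/2) · (1 − 1/59) · (1 − 1/71)
       = 8378 · 4060/8378 = 4060.

4060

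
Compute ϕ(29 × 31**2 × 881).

22915200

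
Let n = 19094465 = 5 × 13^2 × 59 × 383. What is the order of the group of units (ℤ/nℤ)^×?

13825344

φ(19094465) = 19094465 · (1 − 1/5) · (1 − 1/13) · (1 − 1/59) · (1 − 1/383)
       = 19094465 · 1063488/1468805 = 13825344.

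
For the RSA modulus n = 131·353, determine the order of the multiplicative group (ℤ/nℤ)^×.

45760

φ(pq) = (p−1)(q−1) = 130 · 352 = 45760.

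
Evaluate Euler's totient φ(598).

264

Factor 598: 598 = 2 × 13 × 23.
φ(598) = 598 · (1 − 1/2) · (1 − 1/13) · (1 − 1/23)
       = 598 · 264/598 = 264.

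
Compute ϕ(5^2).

φ(5^2) = 5^1·(5−1) = 5·4 = 20.

20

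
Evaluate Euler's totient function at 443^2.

195806

φ(443^2) = 443^1·(443−1) = 443·442 = 195806.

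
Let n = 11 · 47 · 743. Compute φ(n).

φ(384131) = 384131 · (1 − 1/11) · (1 − 1/47) · (1 − 1/743)
       = 384131 · 341320/384131 = 341320.

341320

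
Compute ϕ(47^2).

φ(2209) = 2209 · (1 − 1/47)
       = 2209 · 46/47 = 2162.

2162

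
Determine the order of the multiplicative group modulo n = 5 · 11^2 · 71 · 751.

φ(5) = 5 − 1 = 4.
φ(11^2) = 11^2 − 11^1 = 121 − 11 = 110.
φ(71) = 71 − 1 = 70.
φ(751) = 751 − 1 = 750.
Multiply: 4 · 110 · 70 · 750 = 23100000.

23100000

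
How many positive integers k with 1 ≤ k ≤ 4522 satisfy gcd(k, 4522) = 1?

1728

First factor: 4522 = 2 · 7 · 17 · 19.
φ(4522) = 4522 · (1 − 1/2) · (1 − 1/7) · (1 − 1/17) · (1 − 1/19)
       = 4522 · 1728/4522 = 1728.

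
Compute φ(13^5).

342732

φ(371293) = 371293 · (1 − 1/13)
       = 371293 · 12/13 = 342732.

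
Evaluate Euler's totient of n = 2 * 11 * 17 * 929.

148480

φ(347446) = 347446 · (1 − 1/2) · (1 − 1/11) · (1 − 1/17) · (1 − 1/929)
       = 347446 · 148480/347446 = 148480.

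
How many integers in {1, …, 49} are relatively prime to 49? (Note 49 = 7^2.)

φ(49) = 49 · (1 − 1/7)
       = 49 · 6/7 = 42.

42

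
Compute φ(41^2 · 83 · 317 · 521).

φ(41^2) = 41^1·(41−1) = 41·40 = 1640.
φ(83) = 83 − 1 = 82.
φ(317) = 317 − 1 = 316.
φ(521) = 521 − 1 = 520.
φ(23043200111) = 1640 × 82 × 316 × 520 = 22097753600.

22097753600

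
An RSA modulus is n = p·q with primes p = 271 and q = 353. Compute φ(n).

φ(pq) = (p−1)(q−1) = 270 · 352 = 95040.

95040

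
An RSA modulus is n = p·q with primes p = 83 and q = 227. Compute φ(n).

18532

φ(83) = 83 − 1 = 82.
φ(227) = 227 − 1 = 226.
Since φ is multiplicative, φ(18841) = 82 · 226 = 18532.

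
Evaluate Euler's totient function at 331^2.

109230

φ(331^2) = 331^2 − 331^1 = 109561 − 331 = 109230.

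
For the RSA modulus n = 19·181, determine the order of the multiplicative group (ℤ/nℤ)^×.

φ(pq) = (p−1)(q−1) = 18 · 180 = 3240.

3240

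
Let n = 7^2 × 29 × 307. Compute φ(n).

φ(7^2) = 7^1·(7−1) = 7·6 = 42.
φ(29) = 29 − 1 = 28.
φ(307) = 307 − 1 = 306.
φ(436247) = 42 × 28 × 306 = 359856.

359856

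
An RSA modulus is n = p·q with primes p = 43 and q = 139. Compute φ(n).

φ(n) = (p − 1)(q − 1) = (43−1)(139−1) = 42·138 = 5796.

5796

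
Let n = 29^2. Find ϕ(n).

812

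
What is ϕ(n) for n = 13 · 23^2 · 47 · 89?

φ(13) = 13 − 1 = 12.
φ(23^2) = 23^2 − 23^1 = 529 − 23 = 506.
φ(47) = 47 − 1 = 46.
φ(89) = 89 − 1 = 88.
Multiply: 12 · 506 · 46 · 88 = 24579456.

24579456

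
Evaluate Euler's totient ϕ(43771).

33696

First factor: 43771 = 7 · 13^2 · 37.
φ(7) = 7 − 1 = 6.
φ(13^2) = 13^2 − 13^1 = 169 − 13 = 156.
φ(37) = 37 − 1 = 36.
Since φ is multiplicative, φ(43771) = 6 · 156 · 36 = 33696.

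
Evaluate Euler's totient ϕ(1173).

704

1173 = 3 · 17 · 23.
φ(3) = 3 − 1 = 2.
φ(17) = 17 − 1 = 16.
φ(23) = 23 − 1 = 22.
Multiply: 2 · 16 · 22 = 704.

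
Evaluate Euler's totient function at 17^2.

272

φ(289) = 289 · (1 − 1/17)
       = 289 · 16/17 = 272.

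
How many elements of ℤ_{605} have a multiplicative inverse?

440

605 = 5 · 11^2.
φ(5) = 5 − 1 = 4.
φ(11^2) = 11^2 − 11^1 = 121 − 11 = 110.
Multiply: 4 · 110 = 440.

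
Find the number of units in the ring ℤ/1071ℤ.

576

1071 = 3**2 × 7 × 17.
φ(1071) = 1071 · (1 − 1/3) · (1 − 1/7) · (1 − 1/17)
       = 1071 · 192/357 = 576.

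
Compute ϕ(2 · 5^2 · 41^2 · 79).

φ(6639950) = 6639950 · (1 − 1/2) · (1 − 1/5) · (1 − 1/41) · (1 − 1/79)
       = 6639950 · 12480/32390 = 2558400.

2558400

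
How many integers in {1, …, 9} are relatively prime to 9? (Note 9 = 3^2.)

φ(3^2) = 3^1·(3−1) = 3·2 = 6.

6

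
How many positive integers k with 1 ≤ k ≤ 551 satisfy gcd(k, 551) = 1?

504

551 = 19 * 29.
φ(551) = 551 · (1 − 1/19) · (1 − 1/29)
       = 551 · 504/551 = 504.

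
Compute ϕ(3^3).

18

φ(27) = 27 · (1 − 1/3)
       = 27 · 2/3 = 18.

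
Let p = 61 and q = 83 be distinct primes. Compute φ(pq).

4920

φ(pq) = (p−1)(q−1) = 60 · 82 = 4920.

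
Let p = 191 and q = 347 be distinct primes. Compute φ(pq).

65740

φ(191) = 191 − 1 = 190.
φ(347) = 347 − 1 = 346.
Since φ is multiplicative, φ(66277) = 190 · 346 = 65740.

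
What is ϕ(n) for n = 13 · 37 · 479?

206496

φ(230399) = 230399 · (1 − 1/13) · (1 − 1/37) · (1 − 1/479)
       = 230399 · 206496/230399 = 206496.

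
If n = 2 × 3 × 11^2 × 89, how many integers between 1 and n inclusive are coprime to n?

φ(64614) = 64614 · (1 − 1/2) · (1 − 1/3) · (1 − 1/11) · (1 − 1/89)
       = 64614 · 1760/5874 = 19360.

19360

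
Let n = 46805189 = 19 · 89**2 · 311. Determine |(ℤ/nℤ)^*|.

43702560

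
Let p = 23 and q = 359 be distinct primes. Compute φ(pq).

φ(n) = (p − 1)(q − 1) = (23−1)(359−1) = 22·358 = 7876.

7876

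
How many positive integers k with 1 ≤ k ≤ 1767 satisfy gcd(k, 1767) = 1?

Prime factorization: 1767 = 3 * 19 * 31.
φ(1767) = 1767 · (1 − 1/3) · (1 − 1/19) · (1 − 1/31)
       = 1767 · 1080/1767 = 1080.

1080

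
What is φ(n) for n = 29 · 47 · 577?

φ(29) = 29 − 1 = 28.
φ(47) = 47 − 1 = 46.
φ(577) = 577 − 1 = 576.
Since φ is multiplicative, φ(786451) = 28 · 46 · 576 = 741888.

741888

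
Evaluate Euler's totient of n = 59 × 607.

φ(35813) = 35813 · (1 − 1/59) · (1 − 1/607)
       = 35813 · 35148/35813 = 35148.

35148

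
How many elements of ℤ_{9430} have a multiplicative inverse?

Factor 9430: 9430 = 2 · 5 · 23 · 41.
φ(2) = 2 − 1 = 1.
φ(5) = 5 − 1 = 4.
φ(23) = 23 − 1 = 22.
φ(41) = 41 − 1 = 40.
Multiply: 1 · 4 · 22 · 40 = 3520.

3520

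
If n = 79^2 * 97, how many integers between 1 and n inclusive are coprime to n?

φ(605377) = 605377 · (1 − 1/79) · (1 − 1/97)
       = 605377 · 7488/7663 = 591552.

591552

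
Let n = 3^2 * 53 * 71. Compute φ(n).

21840

φ(3^2) = 3^1·(3−1) = 3·2 = 6.
φ(53) = 53 − 1 = 52.
φ(71) = 71 − 1 = 70.
φ(33867) = 6 × 52 × 70 = 21840.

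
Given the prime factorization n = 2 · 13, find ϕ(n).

12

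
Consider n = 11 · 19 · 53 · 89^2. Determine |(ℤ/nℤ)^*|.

73307520

φ(11) = 11 − 1 = 10.
φ(19) = 19 − 1 = 18.
φ(53) = 53 − 1 = 52.
φ(89^2) = 89^1·(89−1) = 89·88 = 7832.
Multiply: 10 · 18 · 52 · 7832 = 73307520.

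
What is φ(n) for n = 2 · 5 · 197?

φ(2) = 2 − 1 = 1.
φ(5) = 5 − 1 = 4.
φ(197) = 197 − 1 = 196.
Multiply: 1 · 4 · 196 = 784.

784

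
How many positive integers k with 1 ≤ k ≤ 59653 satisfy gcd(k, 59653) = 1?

Factor 59653: 59653 = 11^2 × 17 × 29.
φ(11^2) = 11^2 − 11^1 = 121 − 11 = 110.
φ(17) = 17 − 1 = 16.
φ(29) = 29 − 1 = 28.
Since φ is multiplicative, φ(59653) = 110 · 16 · 28 = 49280.

49280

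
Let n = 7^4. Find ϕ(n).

2058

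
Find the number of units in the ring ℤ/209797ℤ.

161280

209797 = 7 · 17 · 41 · 43.
φ(209797) = 209797 · (1 − 1/7) · (1 − 1/17) · (1 − 1/41) · (1 − 1/43)
       = 209797 · 161280/209797 = 161280.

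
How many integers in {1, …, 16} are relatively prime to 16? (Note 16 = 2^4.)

φ(2^4) = 2^3·(2−1) = 8·1 = 8.

8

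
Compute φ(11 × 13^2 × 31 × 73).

3369600

φ(4206917) = 4206917 · (1 − 1/11) · (1 − 1/13) · (1 − 1/31) · (1 − 1/73)
       = 4206917 · 259200/323609 = 3369600.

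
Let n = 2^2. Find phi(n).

φ(4) = 4 · (1 − 1/2)
       = 4 · 1/2 = 2.

2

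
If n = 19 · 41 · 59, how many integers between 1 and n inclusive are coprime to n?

φ(45961) = 45961 · (1 − 1/19) · (1 − 1/41) · (1 − 1/59)
       = 45961 · 41760/45961 = 41760.

41760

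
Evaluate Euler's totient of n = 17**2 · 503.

φ(17^2) = 17^1·(17−1) = 17·16 = 272.
φ(503) = 503 − 1 = 502.
Multiply: 272 · 502 = 136544.

136544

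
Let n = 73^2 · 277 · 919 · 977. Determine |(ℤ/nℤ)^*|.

1299741355008

φ(73^2) = 73^2 − 73^1 = 5329 − 73 = 5256.
φ(277) = 277 − 1 = 276.
φ(919) = 919 − 1 = 918.
φ(977) = 977 − 1 = 976.
φ(1325365203779) = 5256 × 276 × 918 × 976 = 1299741355008.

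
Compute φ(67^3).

296274

φ(300763) = 300763 · (1 − 1/67)
       = 300763 · 66/67 = 296274.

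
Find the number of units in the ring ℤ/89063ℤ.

74880

89063 = 13**2 * 17 * 31.
φ(13^2) = 13^2 − 13^1 = 169 − 13 = 156.
φ(17) = 17 − 1 = 16.
φ(31) = 31 − 1 = 30.
Multiply: 156 · 16 · 30 = 74880.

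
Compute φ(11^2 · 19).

φ(11^2) = 11^1·(11−1) = 11·10 = 110.
φ(19) = 19 − 1 = 18.
φ(2299) = 110 × 18 = 1980.

1980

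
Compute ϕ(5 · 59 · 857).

198592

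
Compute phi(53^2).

2756

φ(53^2) = 53^2 − 53^1 = 2809 − 53 = 2756.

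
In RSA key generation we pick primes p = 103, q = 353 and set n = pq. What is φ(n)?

35904

φ(103) = 103 − 1 = 102.
φ(353) = 353 − 1 = 352.
Multiply: 102 · 352 = 35904.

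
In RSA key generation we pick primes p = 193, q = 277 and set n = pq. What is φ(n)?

52992

φ(n) = (p − 1)(q − 1) = (193−1)(277−1) = 192·276 = 52992.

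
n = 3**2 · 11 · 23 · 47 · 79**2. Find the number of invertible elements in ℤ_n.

374156640

φ(3^2) = 3^2 − 3^1 = 9 − 3 = 6.
φ(11) = 11 − 1 = 10.
φ(23) = 23 − 1 = 22.
φ(47) = 47 − 1 = 46.
φ(79^2) = 79^2 − 79^1 = 6241 − 79 = 6162.
Multiply: 6 · 10 · 22 · 46 · 6162 = 374156640.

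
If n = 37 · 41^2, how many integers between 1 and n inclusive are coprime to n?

φ(37) = 37 − 1 = 36.
φ(41^2) = 41^2 − 41^1 = 1681 − 41 = 1640.
Multiply: 36 · 1640 = 59040.

59040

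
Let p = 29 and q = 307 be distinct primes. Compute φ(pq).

8568

For distinct primes, φ(pq) = (p−1)(q−1) = 28 × 306 = 8568.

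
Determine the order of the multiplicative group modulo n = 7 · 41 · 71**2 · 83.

φ(120081661) = 120081661 · (1 − 1/7) · (1 − 1/41) · (1 − 1/71) · (1 − 1/83)
       = 120081661 · 1377600/1691291 = 97809600.

97809600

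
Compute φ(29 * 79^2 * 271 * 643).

φ(29) = 29 − 1 = 28.
φ(79^2) = 79^2 − 79^1 = 6241 − 79 = 6162.
φ(271) = 271 − 1 = 270.
φ(643) = 643 − 1 = 642.
Multiply: 28 · 6162 · 270 · 642 = 29907390240.

29907390240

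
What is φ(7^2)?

φ(7^2) = 7^2 − 7^1 = 49 − 7 = 42.

42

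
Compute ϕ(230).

88

First factor: 230 = 2 · 5 · 23.
φ(2) = 2 − 1 = 1.
φ(5) = 5 − 1 = 4.
φ(23) = 23 − 1 = 22.
Since φ is multiplicative, φ(230) = 1 · 4 · 22 = 88.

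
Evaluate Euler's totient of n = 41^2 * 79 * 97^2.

φ(1249505791) = 1249505791 · (1 − 1/41) · (1 − 1/79) · (1 − 1/97)
       = 1249505791 · 299520/314183 = 1191191040.

1191191040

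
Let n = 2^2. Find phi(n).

2

φ(2^2) = 2^1·(2−1) = 2·1 = 2.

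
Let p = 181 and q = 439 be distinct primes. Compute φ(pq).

78840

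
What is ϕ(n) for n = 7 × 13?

φ(91) = 91 · (1 − 1/7) · (1 − 1/13)
       = 91 · 72/91 = 72.

72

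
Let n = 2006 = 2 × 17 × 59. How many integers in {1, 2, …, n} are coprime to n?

928

φ(2) = 2 − 1 = 1.
φ(17) = 17 − 1 = 16.
φ(59) = 59 − 1 = 58.
φ(2006) = 1 × 16 × 58 = 928.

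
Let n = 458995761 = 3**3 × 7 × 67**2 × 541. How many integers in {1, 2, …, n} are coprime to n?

257891040

φ(458995761) = 458995761 · (1 − 1/3) · (1 − 1/7) · (1 − 1/67) · (1 − 1/541)
       = 458995761 · 427680/761187 = 257891040.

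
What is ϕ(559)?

504

Factor 559: 559 = 13 * 43.
φ(13) = 13 − 1 = 12.
φ(43) = 43 − 1 = 42.
φ(559) = 12 × 42 = 504.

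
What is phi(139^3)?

2666298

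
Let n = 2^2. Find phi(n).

φ(2^2) = 2^2 − 2^1 = 4 − 2 = 2.

2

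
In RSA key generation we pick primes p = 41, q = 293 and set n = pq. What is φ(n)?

φ(41) = 41 − 1 = 40.
φ(293) = 293 − 1 = 292.
φ(12013) = 40 × 292 = 11680.

11680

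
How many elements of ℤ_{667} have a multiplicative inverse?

Prime factorization: 667 = 23 · 29.
φ(23) = 23 − 1 = 22.
φ(29) = 29 − 1 = 28.
Multiply: 22 · 28 = 616.

616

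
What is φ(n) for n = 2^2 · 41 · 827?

66080

φ(2^2) = 2^2 − 2^1 = 4 − 2 = 2.
φ(41) = 41 − 1 = 40.
φ(827) = 827 − 1 = 826.
φ(135628) = 2 × 40 × 826 = 66080.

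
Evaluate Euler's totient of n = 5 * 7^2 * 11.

1680

φ(2695) = 2695 · (1 − 1/5) · (1 − 1/7) · (1 − 1/11)
       = 2695 · 240/385 = 1680.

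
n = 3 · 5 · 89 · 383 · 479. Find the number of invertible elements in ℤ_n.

φ(3) = 3 − 1 = 2.
φ(5) = 5 − 1 = 4.
φ(89) = 89 − 1 = 88.
φ(383) = 383 − 1 = 382.
φ(479) = 479 − 1 = 478.
Multiply: 2 · 4 · 88 · 382 · 478 = 128547584.

128547584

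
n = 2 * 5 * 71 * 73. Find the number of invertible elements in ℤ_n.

φ(2) = 2 − 1 = 1.
φ(5) = 5 − 1 = 4.
φ(71) = 71 − 1 = 70.
φ(73) = 73 − 1 = 72.
Multiply: 1 · 4 · 70 · 72 = 20160.

20160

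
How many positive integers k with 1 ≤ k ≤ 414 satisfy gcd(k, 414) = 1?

Prime factorization: 414 = 2 · 3^2 · 23.
φ(414) = 414 · (1 − 1/2) · (1 − 1/3) · (1 − 1/23)
       = 414 · 44/138 = 132.

132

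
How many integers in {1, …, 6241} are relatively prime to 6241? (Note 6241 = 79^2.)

6162

φ(79^2) = 79^2 − 79^1 = 6241 − 79 = 6162.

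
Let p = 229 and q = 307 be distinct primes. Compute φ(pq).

69768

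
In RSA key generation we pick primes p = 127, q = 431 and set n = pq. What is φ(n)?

54180

φ(127) = 127 − 1 = 126.
φ(431) = 431 − 1 = 430.
Multiply: 126 · 430 = 54180.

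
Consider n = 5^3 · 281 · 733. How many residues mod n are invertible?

20496000

φ(25746625) = 25746625 · (1 − 1/5) · (1 − 1/281) · (1 − 1/733)
       = 25746625 · 819840/1029865 = 20496000.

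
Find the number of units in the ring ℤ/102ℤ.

32

Prime factorization: 102 = 2 * 3 * 17.
φ(102) = 102 · (1 − 1/2) · (1 − 1/3) · (1 − 1/17)
       = 102 · 32/102 = 32.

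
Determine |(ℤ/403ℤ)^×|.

First factor: 403 = 13 · 31.
φ(403) = 403 · (1 − 1/13) · (1 − 1/31)
       = 403 · 360/403 = 360.

360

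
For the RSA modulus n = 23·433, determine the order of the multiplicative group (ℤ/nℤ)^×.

φ(pq) = (p−1)(q−1) = 22 · 432 = 9504.

9504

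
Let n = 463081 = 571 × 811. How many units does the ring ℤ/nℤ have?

461700

φ(463081) = 463081 · (1 − 1/571) · (1 − 1/811)
       = 463081 · 461700/463081 = 461700.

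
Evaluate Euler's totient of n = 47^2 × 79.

168636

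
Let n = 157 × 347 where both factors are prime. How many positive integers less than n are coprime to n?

53976

φ(n) = (p − 1)(q − 1) = (157−1)(347−1) = 156·346 = 53976.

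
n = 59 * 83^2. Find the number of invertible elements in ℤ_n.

394748

φ(406451) = 406451 · (1 − 1/59) · (1 − 1/83)
       = 406451 · 4756/4897 = 394748.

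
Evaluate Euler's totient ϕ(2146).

First factor: 2146 = 2 · 29 · 37.
φ(2146) = 2146 · (1 − 1/2) · (1 − 1/29) · (1 − 1/37)
       = 2146 · 1008/2146 = 1008.

1008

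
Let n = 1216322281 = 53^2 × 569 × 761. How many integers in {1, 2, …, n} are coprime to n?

φ(1216322281) = 1216322281 · (1 − 1/53) · (1 − 1/569) · (1 − 1/761)
       = 1216322281 · 22447360/22949477 = 1189710080.

1189710080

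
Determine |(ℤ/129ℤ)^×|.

Prime factorization: 129 = 3 * 43.
φ(3) = 3 − 1 = 2.
φ(43) = 43 − 1 = 42.
Since φ is multiplicative, φ(129) = 2 · 42 = 84.

84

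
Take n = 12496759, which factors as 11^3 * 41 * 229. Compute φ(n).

11035200

φ(12496759) = 12496759 · (1 − 1/11) · (1 − 1/41) · (1 − 1/229)
       = 12496759 · 91200/103279 = 11035200.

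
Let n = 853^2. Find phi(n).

φ(853^2) = 853^2 − 853^1 = 727609 − 853 = 726756.

726756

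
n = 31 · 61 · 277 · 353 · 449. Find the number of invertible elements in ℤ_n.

78343372800

φ(83021838079) = 83021838079 · (1 − 1/31) · (1 − 1/61) · (1 − 1/277) · (1 − 1/353) · (1 − 1/449)
       = 83021838079 · 78343372800/83021838079 = 78343372800.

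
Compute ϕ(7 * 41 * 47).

11040

φ(7) = 7 − 1 = 6.
φ(41) = 41 − 1 = 40.
φ(47) = 47 − 1 = 46.
Multiply: 6 · 40 · 46 = 11040.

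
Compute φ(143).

Prime factorization: 143 = 11 · 13.
φ(143) = 143 · (1 − 1/11) · (1 − 1/13)
       = 143 · 120/143 = 120.

120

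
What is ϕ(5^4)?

500

φ(5^4) = 5^3·(5−1) = 125·4 = 500.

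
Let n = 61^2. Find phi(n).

3660

φ(61^2) = 61^1·(61−1) = 61·60 = 3660.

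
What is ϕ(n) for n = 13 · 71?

840

φ(13) = 13 − 1 = 12.
φ(71) = 71 − 1 = 70.
Multiply: 12 · 70 = 840.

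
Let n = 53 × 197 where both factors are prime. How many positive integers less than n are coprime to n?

10192

For distinct primes, φ(pq) = (p−1)(q−1) = 52 × 196 = 10192.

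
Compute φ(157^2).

φ(24649) = 24649 · (1 − 1/157)
       = 24649 · 156/157 = 24492.

24492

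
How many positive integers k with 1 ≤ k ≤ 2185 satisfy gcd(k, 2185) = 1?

1584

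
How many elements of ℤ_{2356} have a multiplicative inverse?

1080

2356 = 2^2 · 19 · 31.
φ(2^2) = 2^2 − 2^1 = 4 − 2 = 2.
φ(19) = 19 − 1 = 18.
φ(31) = 31 − 1 = 30.
Since φ is multiplicative, φ(2356) = 2 · 18 · 30 = 1080.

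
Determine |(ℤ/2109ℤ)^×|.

2109 = 3 · 19 · 37.
φ(2109) = 2109 · (1 − 1/3) · (1 − 1/19) · (1 − 1/37)
       = 2109 · 1296/2109 = 1296.

1296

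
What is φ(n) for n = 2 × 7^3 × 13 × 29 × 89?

8692992

φ(23017358) = 23017358 · (1 − 1/2) · (1 − 1/7) · (1 − 1/13) · (1 − 1/29) · (1 − 1/89)
       = 23017358 · 177408/469742 = 8692992.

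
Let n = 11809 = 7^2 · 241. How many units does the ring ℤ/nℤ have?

10080

φ(11809) = 11809 · (1 − 1/7) · (1 − 1/241)
       = 11809 · 1440/1687 = 10080.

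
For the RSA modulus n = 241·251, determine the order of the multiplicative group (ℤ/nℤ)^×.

60000

φ(241) = 241 − 1 = 240.
φ(251) = 251 − 1 = 250.
φ(60491) = 240 × 250 = 60000.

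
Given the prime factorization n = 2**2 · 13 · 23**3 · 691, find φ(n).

φ(437184644) = 437184644 · (1 − 1/2) · (1 − 1/13) · (1 − 1/23) · (1 − 1/691)
       = 437184644 · 182160/413218 = 192725280.

192725280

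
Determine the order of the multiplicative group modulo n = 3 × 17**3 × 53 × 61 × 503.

φ(23968547061) = 23968547061 · (1 − 1/3) · (1 − 1/17) · (1 − 1/53) · (1 − 1/61) · (1 − 1/503)
       = 23968547061 · 50119680/82936149 = 14484587520.

14484587520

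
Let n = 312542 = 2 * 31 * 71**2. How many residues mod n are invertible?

149100

φ(2) = 2 − 1 = 1.
φ(31) = 31 − 1 = 30.
φ(71^2) = 71^2 − 71^1 = 5041 − 71 = 4970.
Multiply: 1 · 30 · 4970 = 149100.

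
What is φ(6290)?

6290 = 2 · 5 · 17 · 37.
φ(2) = 2 − 1 = 1.
φ(5) = 5 − 1 = 4.
φ(17) = 17 − 1 = 16.
φ(37) = 37 − 1 = 36.
Multiply: 1 · 4 · 16 · 36 = 2304.

2304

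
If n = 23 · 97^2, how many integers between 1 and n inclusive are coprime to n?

204864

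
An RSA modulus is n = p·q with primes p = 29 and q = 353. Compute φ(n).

9856

φ(n) = (p − 1)(q − 1) = (29−1)(353−1) = 28·352 = 9856.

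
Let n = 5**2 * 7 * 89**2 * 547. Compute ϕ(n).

513152640

φ(5^2) = 5^2 − 5^1 = 25 − 5 = 20.
φ(7) = 7 − 1 = 6.
φ(89^2) = 89^1·(89−1) = 89·88 = 7832.
φ(547) = 547 − 1 = 546.
Since φ is multiplicative, φ(758237725) = 20 · 6 · 7832 · 546 = 513152640.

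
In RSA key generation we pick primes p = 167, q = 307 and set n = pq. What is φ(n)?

50796

φ(51269) = 51269 · (1 − 1/167) · (1 − 1/307)
       = 51269 · 50796/51269 = 50796.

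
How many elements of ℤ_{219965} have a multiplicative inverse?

161280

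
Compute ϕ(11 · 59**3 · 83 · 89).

φ(16688481403) = 16688481403 · (1 − 1/11) · (1 − 1/59) · (1 − 1/83) · (1 − 1/89)
       = 16688481403 · 4185280/4794163 = 14568959680.

14568959680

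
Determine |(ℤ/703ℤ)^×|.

648

Factor 703: 703 = 19 * 37.
φ(703) = 703 · (1 − 1/19) · (1 − 1/37)
       = 703 · 648/703 = 648.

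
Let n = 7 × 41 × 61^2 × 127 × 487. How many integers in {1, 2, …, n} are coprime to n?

φ(7) = 7 − 1 = 6.
φ(41) = 41 − 1 = 40.
φ(61^2) = 61^1·(61−1) = 61·60 = 3660.
φ(127) = 127 − 1 = 126.
φ(487) = 487 − 1 = 486.
Since φ is multiplicative, φ(66050217023) = 6 · 40 · 3660 · 126 · 486 = 53789702400.

53789702400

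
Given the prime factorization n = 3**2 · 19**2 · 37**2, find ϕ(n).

φ(3^2) = 3^2 − 3^1 = 9 − 3 = 6.
φ(19^2) = 19^1·(19−1) = 19·18 = 342.
φ(37^2) = 37^1·(37−1) = 37·36 = 1332.
φ(4447881) = 6 × 342 × 1332 = 2733264.

2733264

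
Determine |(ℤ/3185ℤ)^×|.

2016

3185 = 5 * 7**2 * 13.
φ(5) = 5 − 1 = 4.
φ(7^2) = 7^1·(7−1) = 7·6 = 42.
φ(13) = 13 − 1 = 12.
Since φ is multiplicative, φ(3185) = 4 · 42 · 12 = 2016.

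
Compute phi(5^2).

20

φ(25) = 25 · (1 − 1/5)
       = 25 · 4/5 = 20.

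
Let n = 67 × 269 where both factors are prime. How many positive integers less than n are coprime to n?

17688

φ(18023) = 18023 · (1 − 1/67) · (1 − 1/269)
       = 18023 · 17688/18023 = 17688.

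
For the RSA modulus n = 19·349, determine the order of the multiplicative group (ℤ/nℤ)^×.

φ(19) = 19 − 1 = 18.
φ(349) = 349 − 1 = 348.
φ(6631) = 18 × 348 = 6264.

6264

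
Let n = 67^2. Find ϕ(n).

4422

φ(67^2) = 67^1·(67−1) = 67·66 = 4422.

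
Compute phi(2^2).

2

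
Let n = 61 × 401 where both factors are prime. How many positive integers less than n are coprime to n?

24000

For distinct primes, φ(pq) = (p−1)(q−1) = 60 × 400 = 24000.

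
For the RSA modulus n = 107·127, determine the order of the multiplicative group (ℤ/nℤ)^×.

φ(107) = 107 − 1 = 106.
φ(127) = 127 − 1 = 126.
Multiply: 106 · 126 = 13356.

13356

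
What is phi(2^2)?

2

φ(2^2) = 2^1·(2−1) = 2·1 = 2.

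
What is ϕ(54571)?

First factor: 54571 = 11^3 × 41.
φ(11^3) = 11^2·(11−1) = 121·10 = 1210.
φ(41) = 41 − 1 = 40.
φ(54571) = 1210 × 40 = 48400.

48400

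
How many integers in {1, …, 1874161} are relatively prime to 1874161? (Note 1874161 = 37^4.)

φ(1874161) = 1874161 · (1 − 1/37)
       = 1874161 · 36/37 = 1823508.

1823508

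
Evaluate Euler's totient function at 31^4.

φ(31^4) = 31^4 − 31^3 = 923521 − 29791 = 893730.

893730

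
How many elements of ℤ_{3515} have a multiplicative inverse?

2592

First factor: 3515 = 5 * 19 * 37.
φ(5) = 5 − 1 = 4.
φ(19) = 19 − 1 = 18.
φ(37) = 37 − 1 = 36.
Since φ is multiplicative, φ(3515) = 4 · 18 · 36 = 2592.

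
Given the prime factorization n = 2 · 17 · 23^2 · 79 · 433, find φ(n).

272802816

φ(2) = 2 − 1 = 1.
φ(17) = 17 − 1 = 16.
φ(23^2) = 23^1·(23−1) = 23·22 = 506.
φ(79) = 79 − 1 = 78.
φ(433) = 433 − 1 = 432.
Multiply: 1 · 16 · 506 · 78 · 432 = 272802816.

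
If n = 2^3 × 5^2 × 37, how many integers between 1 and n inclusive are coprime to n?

φ(7400) = 7400 · (1 − 1/2) · (1 − 1/5) · (1 − 1/37)
       = 7400 · 144/370 = 2880.

2880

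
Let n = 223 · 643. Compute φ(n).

φ(223) = 223 − 1 = 222.
φ(643) = 643 − 1 = 642.
φ(143389) = 222 × 642 = 142524.

142524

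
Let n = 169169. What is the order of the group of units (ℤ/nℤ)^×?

First factor: 169169 = 7 · 11 · 13^3.
φ(7) = 7 − 1 = 6.
φ(11) = 11 − 1 = 10.
φ(13^3) = 13^2·(13−1) = 169·12 = 2028.
φ(169169) = 6 × 10 × 2028 = 121680.

121680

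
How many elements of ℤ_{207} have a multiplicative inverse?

First factor: 207 = 3**2 × 23.
φ(207) = 207 · (1 − 1/3) · (1 − 1/23)
       = 207 · 44/69 = 132.

132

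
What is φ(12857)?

11088

Prime factorization: 12857 = 13 × 23 × 43.
φ(13) = 13 − 1 = 12.
φ(23) = 23 − 1 = 22.
φ(43) = 43 − 1 = 42.
φ(12857) = 12 × 22 × 42 = 11088.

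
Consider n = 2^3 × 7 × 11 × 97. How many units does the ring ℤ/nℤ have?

φ(2^3) = 2^3 − 2^2 = 8 − 4 = 4.
φ(7) = 7 − 1 = 6.
φ(11) = 11 − 1 = 10.
φ(97) = 97 − 1 = 96.
Since φ is multiplicative, φ(59752) = 4 · 6 · 10 · 96 = 23040.

23040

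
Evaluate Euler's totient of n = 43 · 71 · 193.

φ(43) = 43 − 1 = 42.
φ(71) = 71 − 1 = 70.
φ(193) = 193 − 1 = 192.
φ(589229) = 42 × 70 × 192 = 564480.

564480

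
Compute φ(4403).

4403 = 7 * 17 * 37.
φ(7) = 7 − 1 = 6.
φ(17) = 17 − 1 = 16.
φ(37) = 37 − 1 = 36.
φ(4403) = 6 × 16 × 36 = 3456.

3456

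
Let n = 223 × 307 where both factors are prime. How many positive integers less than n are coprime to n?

φ(223) = 223 − 1 = 222.
φ(307) = 307 − 1 = 306.
φ(68461) = 222 × 306 = 67932.

67932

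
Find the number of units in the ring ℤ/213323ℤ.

Factor 213323: 213323 = 11**2 · 41 · 43.
φ(11^2) = 11^1·(11−1) = 11·10 = 110.
φ(41) = 41 − 1 = 40.
φ(43) = 43 − 1 = 42.
Multiply: 110 · 40 · 42 = 184800.

184800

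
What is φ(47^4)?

4775858

φ(47^4) = 47^3·(47−1) = 103823·46 = 4775858.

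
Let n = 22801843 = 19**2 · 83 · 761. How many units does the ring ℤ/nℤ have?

21313440

φ(22801843) = 22801843 · (1 − 1/19) · (1 − 1/83) · (1 − 1/761)
       = 22801843 · 1121760/1200097 = 21313440.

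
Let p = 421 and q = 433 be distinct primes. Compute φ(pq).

181440

For distinct primes, φ(pq) = (p−1)(q−1) = 420 × 432 = 181440.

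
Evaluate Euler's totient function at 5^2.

20

φ(5^2) = 5^2 − 5^1 = 25 − 5 = 20.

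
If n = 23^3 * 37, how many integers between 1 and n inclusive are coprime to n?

418968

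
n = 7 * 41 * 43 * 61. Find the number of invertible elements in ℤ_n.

604800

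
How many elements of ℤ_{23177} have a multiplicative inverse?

First factor: 23177 = 7^2 * 11 * 43.
φ(23177) = 23177 · (1 − 1/7) · (1 − 1/11) · (1 − 1/43)
       = 23177 · 2520/3311 = 17640.

17640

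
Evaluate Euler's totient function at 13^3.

φ(2197) = 2197 · (1 − 1/13)
       = 2197 · 12/13 = 2028.

2028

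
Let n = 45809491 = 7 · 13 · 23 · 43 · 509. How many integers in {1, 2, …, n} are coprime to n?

33796224

φ(45809491) = 45809491 · (1 − 1/7) · (1 − 1/13) · (1 − 1/23) · (1 − 1/43) · (1 − 1/509)
       = 45809491 · 33796224/45809491 = 33796224.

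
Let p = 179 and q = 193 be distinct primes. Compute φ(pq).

34176

φ(179) = 179 − 1 = 178.
φ(193) = 193 − 1 = 192.
Multiply: 178 · 192 = 34176.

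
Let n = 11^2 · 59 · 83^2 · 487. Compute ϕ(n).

φ(23950938077) = 23950938077 · (1 − 1/11) · (1 − 1/59) · (1 − 1/83) · (1 − 1/487)
       = 23950938077 · 23114160/26233229 = 21103228080.

21103228080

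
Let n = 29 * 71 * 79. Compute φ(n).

φ(162661) = 162661 · (1 − 1/29) · (1 − 1/71) · (1 − 1/79)
       = 162661 · 152880/162661 = 152880.

152880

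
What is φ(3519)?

2112

Prime factorization: 3519 = 3^2 * 17 * 23.
φ(3519) = 3519 · (1 − 1/3) · (1 − 1/17) · (1 − 1/23)
       = 3519 · 704/1173 = 2112.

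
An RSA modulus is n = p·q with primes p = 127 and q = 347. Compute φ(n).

φ(44069) = 44069 · (1 − 1/127) · (1 − 1/347)
       = 44069 · 43596/44069 = 43596.

43596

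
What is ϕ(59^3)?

201898

φ(59^3) = 59^2·(59−1) = 3481·58 = 201898.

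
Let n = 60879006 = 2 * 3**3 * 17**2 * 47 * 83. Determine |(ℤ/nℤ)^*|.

18467712

φ(60879006) = 60879006 · (1 − 1/2) · (1 − 1/3) · (1 − 1/17) · (1 − 1/47) · (1 − 1/83)
       = 60879006 · 120704/397902 = 18467712.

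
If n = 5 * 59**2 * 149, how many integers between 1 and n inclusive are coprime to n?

2025824

φ(5) = 5 − 1 = 4.
φ(59^2) = 59^1·(59−1) = 59·58 = 3422.
φ(149) = 149 − 1 = 148.
Since φ is multiplicative, φ(2593345) = 4 · 3422 · 148 = 2025824.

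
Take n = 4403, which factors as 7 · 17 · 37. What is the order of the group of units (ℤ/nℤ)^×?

φ(4403) = 4403 · (1 − 1/7) · (1 − 1/17) · (1 − 1/37)
       = 4403 · 3456/4403 = 3456.

3456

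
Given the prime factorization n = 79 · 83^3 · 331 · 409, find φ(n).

φ(6115228229567) = 6115228229567 · (1 − 1/79) · (1 − 1/83) · (1 − 1/331) · (1 − 1/409)
       = 6115228229567 · 861157440/887680103 = 5932513604160.

5932513604160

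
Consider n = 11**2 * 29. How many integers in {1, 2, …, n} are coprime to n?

φ(3509) = 3509 · (1 − 1/11) · (1 − 1/29)
       = 3509 · 280/319 = 3080.

3080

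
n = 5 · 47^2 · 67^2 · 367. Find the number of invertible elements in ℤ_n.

φ(18196228835) = 18196228835 · (1 − 1/5) · (1 − 1/47) · (1 − 1/67) · (1 − 1/367)
       = 18196228835 · 4444704/5778415 = 13996372896.

13996372896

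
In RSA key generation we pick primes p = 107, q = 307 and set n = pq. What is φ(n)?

φ(pq) = (p−1)(q−1) = 106 · 306 = 32436.

32436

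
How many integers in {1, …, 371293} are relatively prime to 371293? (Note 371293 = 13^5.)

342732

φ(371293) = 371293 · (1 − 1/13)
       = 371293 · 12/13 = 342732.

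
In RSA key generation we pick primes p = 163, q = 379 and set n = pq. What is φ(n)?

61236

For distinct primes, φ(pq) = (p−1)(q−1) = 162 × 378 = 61236.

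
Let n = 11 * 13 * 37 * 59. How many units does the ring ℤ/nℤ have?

φ(312169) = 312169 · (1 − 1/11) · (1 − 1/13) · (1 − 1/37) · (1 − 1/59)
       = 312169 · 250560/312169 = 250560.

250560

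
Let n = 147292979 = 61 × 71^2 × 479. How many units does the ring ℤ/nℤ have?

142539600

φ(61) = 61 − 1 = 60.
φ(71^2) = 71^2 − 71^1 = 5041 − 71 = 4970.
φ(479) = 479 − 1 = 478.
Since φ is multiplicative, φ(147292979) = 60 · 4970 · 478 = 142539600.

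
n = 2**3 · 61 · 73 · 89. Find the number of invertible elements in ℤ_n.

φ(3170536) = 3170536 · (1 − 1/2) · (1 − 1/61) · (1 − 1/73) · (1 − 1/89)
       = 3170536 · 380160/792634 = 1520640.

1520640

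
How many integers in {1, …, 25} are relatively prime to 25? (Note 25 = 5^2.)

φ(5^2) = 5^2 − 5^1 = 25 − 5 = 20.

20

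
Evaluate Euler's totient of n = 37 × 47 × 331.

φ(575609) = 575609 · (1 − 1/37) · (1 − 1/47) · (1 − 1/331)
       = 575609 · 546480/575609 = 546480.

546480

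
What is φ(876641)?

Prime factorization: 876641 = 19 * 29 * 37 * 43.
φ(19) = 19 − 1 = 18.
φ(29) = 29 − 1 = 28.
φ(37) = 37 − 1 = 36.
φ(43) = 43 − 1 = 42.
Multiply: 18 · 28 · 36 · 42 = 762048.

762048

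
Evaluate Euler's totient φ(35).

Factor 35: 35 = 5 * 7.
φ(35) = 35 · (1 − 1/5) · (1 − 1/7)
       = 35 · 24/35 = 24.

24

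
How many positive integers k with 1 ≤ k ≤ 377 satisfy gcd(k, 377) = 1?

336

Prime factorization: 377 = 13 · 29.
φ(377) = 377 · (1 − 1/13) · (1 − 1/29)
       = 377 · 336/377 = 336.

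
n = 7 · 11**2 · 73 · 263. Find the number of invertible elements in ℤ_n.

12450240

φ(16261553) = 16261553 · (1 − 1/7) · (1 − 1/11) · (1 − 1/73) · (1 − 1/263)
       = 16261553 · 1131840/1478323 = 12450240.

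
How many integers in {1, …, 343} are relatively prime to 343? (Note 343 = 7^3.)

φ(343) = 343 · (1 − 1/7)
       = 343 · 6/7 = 294.

294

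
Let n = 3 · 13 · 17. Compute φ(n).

384

φ(3) = 3 − 1 = 2.
φ(13) = 13 − 1 = 12.
φ(17) = 17 − 1 = 16.
φ(663) = 2 × 12 × 16 = 384.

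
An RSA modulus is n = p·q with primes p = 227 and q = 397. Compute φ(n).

φ(90119) = 90119 · (1 − 1/227) · (1 − 1/397)
       = 90119 · 89496/90119 = 89496.

89496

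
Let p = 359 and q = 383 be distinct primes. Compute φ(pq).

φ(n) = (p − 1)(q − 1) = (359−1)(383−1) = 358·382 = 136756.

136756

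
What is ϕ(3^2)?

φ(3^2) = 3^2 − 3^1 = 9 − 3 = 6.

6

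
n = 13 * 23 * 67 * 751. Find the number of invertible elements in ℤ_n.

φ(15044783) = 15044783 · (1 − 1/13) · (1 − 1/23) · (1 − 1/67) · (1 − 1/751)
       = 15044783 · 13068000/15044783 = 13068000.

13068000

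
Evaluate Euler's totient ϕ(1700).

First factor: 1700 = 2^2 × 5^2 × 17.
φ(1700) = 1700 · (1 − 1/2) · (1 − 1/5) · (1 − 1/17)
       = 1700 · 64/170 = 640.

640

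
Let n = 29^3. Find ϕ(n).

φ(24389) = 24389 · (1 − 1/29)
       = 24389 · 28/29 = 23548.

23548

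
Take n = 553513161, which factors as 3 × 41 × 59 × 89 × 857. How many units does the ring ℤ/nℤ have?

φ(553513161) = 553513161 · (1 − 1/3) · (1 − 1/41) · (1 − 1/59) · (1 − 1/89) · (1 − 1/857)
       = 553513161 · 349521920/553513161 = 349521920.

349521920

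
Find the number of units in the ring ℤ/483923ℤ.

403200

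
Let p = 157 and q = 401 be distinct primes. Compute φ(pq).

φ(62957) = 62957 · (1 − 1/157) · (1 − 1/401)
       = 62957 · 62400/62957 = 62400.

62400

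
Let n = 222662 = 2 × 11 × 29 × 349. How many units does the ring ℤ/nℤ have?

97440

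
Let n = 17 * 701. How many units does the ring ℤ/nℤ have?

φ(11917) = 11917 · (1 − 1/17) · (1 − 1/701)
       = 11917 · 11200/11917 = 11200.

11200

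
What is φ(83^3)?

564898

φ(571787) = 571787 · (1 − 1/83)
       = 571787 · 82/83 = 564898.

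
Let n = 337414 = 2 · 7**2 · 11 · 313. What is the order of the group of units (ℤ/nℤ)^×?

131040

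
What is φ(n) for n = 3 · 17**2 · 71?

38080

φ(61557) = 61557 · (1 − 1/3) · (1 − 1/17) · (1 − 1/71)
       = 61557 · 2240/3621 = 38080.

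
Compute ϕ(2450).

840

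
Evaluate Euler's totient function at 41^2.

1640

φ(41^2) = 41^1·(41−1) = 41·40 = 1640.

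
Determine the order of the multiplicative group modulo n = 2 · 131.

130

φ(2) = 2 − 1 = 1.
φ(131) = 131 − 1 = 130.
φ(262) = 1 × 130 = 130.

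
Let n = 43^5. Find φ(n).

φ(43^5) = 43^4·(43−1) = 3418801·42 = 143589642.

143589642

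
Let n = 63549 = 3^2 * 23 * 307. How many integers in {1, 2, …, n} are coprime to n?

φ(63549) = 63549 · (1 − 1/3) · (1 − 1/23) · (1 − 1/307)
       = 63549 · 13464/21183 = 40392.

40392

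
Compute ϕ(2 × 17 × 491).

φ(16694) = 16694 · (1 − 1/2) · (1 − 1/17) · (1 − 1/491)
       = 16694 · 7840/16694 = 7840.

7840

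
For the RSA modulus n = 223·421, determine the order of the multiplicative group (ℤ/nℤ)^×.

φ(n) = (p − 1)(q − 1) = (223−1)(421−1) = 222·420 = 93240.

93240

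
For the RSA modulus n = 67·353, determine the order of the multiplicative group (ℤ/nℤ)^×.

23232

φ(n) = (p − 1)(q − 1) = (67−1)(353−1) = 66·352 = 23232.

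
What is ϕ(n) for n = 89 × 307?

φ(27323) = 27323 · (1 − 1/89) · (1 − 1/307)
       = 27323 · 26928/27323 = 26928.

26928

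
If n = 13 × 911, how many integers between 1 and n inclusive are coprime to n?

10920

φ(11843) = 11843 · (1 − 1/13) · (1 − 1/911)
       = 11843 · 10920/11843 = 10920.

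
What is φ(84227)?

64800

First factor: 84227 = 11 · 13 · 19 · 31.
φ(11) = 11 − 1 = 10.
φ(13) = 13 − 1 = 12.
φ(19) = 19 − 1 = 18.
φ(31) = 31 − 1 = 30.
φ(84227) = 10 × 12 × 18 × 30 = 64800.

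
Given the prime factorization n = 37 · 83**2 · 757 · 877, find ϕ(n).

162263316096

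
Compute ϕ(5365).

4032

First factor: 5365 = 5 * 29 * 37.
φ(5365) = 5365 · (1 − 1/5) · (1 − 1/29) · (1 − 1/37)
       = 5365 · 4032/5365 = 4032.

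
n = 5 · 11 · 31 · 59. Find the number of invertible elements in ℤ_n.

69600

φ(5) = 5 − 1 = 4.
φ(11) = 11 − 1 = 10.
φ(31) = 31 − 1 = 30.
φ(59) = 59 − 1 = 58.
Since φ is multiplicative, φ(100595) = 4 · 10 · 30 · 58 = 69600.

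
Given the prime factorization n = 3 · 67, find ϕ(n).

φ(3) = 3 − 1 = 2.
φ(67) = 67 − 1 = 66.
Multiply: 2 · 66 = 132.

132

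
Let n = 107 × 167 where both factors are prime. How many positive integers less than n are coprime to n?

φ(107) = 107 − 1 = 106.
φ(167) = 167 − 1 = 166.
Multiply: 106 · 166 = 17596.

17596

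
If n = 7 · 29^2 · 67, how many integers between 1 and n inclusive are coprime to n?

321552

φ(394429) = 394429 · (1 − 1/7) · (1 − 1/29) · (1 − 1/67)
       = 394429 · 11088/13601 = 321552.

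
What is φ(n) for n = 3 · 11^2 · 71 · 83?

1262800

φ(3) = 3 − 1 = 2.
φ(11^2) = 11^2 − 11^1 = 121 − 11 = 110.
φ(71) = 71 − 1 = 70.
φ(83) = 83 − 1 = 82.
φ(2139159) = 2 × 110 × 70 × 82 = 1262800.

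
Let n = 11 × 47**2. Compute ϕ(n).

φ(11) = 11 − 1 = 10.
φ(47^2) = 47^2 − 47^1 = 2209 − 47 = 2162.
Multiply: 10 · 2162 = 21620.

21620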